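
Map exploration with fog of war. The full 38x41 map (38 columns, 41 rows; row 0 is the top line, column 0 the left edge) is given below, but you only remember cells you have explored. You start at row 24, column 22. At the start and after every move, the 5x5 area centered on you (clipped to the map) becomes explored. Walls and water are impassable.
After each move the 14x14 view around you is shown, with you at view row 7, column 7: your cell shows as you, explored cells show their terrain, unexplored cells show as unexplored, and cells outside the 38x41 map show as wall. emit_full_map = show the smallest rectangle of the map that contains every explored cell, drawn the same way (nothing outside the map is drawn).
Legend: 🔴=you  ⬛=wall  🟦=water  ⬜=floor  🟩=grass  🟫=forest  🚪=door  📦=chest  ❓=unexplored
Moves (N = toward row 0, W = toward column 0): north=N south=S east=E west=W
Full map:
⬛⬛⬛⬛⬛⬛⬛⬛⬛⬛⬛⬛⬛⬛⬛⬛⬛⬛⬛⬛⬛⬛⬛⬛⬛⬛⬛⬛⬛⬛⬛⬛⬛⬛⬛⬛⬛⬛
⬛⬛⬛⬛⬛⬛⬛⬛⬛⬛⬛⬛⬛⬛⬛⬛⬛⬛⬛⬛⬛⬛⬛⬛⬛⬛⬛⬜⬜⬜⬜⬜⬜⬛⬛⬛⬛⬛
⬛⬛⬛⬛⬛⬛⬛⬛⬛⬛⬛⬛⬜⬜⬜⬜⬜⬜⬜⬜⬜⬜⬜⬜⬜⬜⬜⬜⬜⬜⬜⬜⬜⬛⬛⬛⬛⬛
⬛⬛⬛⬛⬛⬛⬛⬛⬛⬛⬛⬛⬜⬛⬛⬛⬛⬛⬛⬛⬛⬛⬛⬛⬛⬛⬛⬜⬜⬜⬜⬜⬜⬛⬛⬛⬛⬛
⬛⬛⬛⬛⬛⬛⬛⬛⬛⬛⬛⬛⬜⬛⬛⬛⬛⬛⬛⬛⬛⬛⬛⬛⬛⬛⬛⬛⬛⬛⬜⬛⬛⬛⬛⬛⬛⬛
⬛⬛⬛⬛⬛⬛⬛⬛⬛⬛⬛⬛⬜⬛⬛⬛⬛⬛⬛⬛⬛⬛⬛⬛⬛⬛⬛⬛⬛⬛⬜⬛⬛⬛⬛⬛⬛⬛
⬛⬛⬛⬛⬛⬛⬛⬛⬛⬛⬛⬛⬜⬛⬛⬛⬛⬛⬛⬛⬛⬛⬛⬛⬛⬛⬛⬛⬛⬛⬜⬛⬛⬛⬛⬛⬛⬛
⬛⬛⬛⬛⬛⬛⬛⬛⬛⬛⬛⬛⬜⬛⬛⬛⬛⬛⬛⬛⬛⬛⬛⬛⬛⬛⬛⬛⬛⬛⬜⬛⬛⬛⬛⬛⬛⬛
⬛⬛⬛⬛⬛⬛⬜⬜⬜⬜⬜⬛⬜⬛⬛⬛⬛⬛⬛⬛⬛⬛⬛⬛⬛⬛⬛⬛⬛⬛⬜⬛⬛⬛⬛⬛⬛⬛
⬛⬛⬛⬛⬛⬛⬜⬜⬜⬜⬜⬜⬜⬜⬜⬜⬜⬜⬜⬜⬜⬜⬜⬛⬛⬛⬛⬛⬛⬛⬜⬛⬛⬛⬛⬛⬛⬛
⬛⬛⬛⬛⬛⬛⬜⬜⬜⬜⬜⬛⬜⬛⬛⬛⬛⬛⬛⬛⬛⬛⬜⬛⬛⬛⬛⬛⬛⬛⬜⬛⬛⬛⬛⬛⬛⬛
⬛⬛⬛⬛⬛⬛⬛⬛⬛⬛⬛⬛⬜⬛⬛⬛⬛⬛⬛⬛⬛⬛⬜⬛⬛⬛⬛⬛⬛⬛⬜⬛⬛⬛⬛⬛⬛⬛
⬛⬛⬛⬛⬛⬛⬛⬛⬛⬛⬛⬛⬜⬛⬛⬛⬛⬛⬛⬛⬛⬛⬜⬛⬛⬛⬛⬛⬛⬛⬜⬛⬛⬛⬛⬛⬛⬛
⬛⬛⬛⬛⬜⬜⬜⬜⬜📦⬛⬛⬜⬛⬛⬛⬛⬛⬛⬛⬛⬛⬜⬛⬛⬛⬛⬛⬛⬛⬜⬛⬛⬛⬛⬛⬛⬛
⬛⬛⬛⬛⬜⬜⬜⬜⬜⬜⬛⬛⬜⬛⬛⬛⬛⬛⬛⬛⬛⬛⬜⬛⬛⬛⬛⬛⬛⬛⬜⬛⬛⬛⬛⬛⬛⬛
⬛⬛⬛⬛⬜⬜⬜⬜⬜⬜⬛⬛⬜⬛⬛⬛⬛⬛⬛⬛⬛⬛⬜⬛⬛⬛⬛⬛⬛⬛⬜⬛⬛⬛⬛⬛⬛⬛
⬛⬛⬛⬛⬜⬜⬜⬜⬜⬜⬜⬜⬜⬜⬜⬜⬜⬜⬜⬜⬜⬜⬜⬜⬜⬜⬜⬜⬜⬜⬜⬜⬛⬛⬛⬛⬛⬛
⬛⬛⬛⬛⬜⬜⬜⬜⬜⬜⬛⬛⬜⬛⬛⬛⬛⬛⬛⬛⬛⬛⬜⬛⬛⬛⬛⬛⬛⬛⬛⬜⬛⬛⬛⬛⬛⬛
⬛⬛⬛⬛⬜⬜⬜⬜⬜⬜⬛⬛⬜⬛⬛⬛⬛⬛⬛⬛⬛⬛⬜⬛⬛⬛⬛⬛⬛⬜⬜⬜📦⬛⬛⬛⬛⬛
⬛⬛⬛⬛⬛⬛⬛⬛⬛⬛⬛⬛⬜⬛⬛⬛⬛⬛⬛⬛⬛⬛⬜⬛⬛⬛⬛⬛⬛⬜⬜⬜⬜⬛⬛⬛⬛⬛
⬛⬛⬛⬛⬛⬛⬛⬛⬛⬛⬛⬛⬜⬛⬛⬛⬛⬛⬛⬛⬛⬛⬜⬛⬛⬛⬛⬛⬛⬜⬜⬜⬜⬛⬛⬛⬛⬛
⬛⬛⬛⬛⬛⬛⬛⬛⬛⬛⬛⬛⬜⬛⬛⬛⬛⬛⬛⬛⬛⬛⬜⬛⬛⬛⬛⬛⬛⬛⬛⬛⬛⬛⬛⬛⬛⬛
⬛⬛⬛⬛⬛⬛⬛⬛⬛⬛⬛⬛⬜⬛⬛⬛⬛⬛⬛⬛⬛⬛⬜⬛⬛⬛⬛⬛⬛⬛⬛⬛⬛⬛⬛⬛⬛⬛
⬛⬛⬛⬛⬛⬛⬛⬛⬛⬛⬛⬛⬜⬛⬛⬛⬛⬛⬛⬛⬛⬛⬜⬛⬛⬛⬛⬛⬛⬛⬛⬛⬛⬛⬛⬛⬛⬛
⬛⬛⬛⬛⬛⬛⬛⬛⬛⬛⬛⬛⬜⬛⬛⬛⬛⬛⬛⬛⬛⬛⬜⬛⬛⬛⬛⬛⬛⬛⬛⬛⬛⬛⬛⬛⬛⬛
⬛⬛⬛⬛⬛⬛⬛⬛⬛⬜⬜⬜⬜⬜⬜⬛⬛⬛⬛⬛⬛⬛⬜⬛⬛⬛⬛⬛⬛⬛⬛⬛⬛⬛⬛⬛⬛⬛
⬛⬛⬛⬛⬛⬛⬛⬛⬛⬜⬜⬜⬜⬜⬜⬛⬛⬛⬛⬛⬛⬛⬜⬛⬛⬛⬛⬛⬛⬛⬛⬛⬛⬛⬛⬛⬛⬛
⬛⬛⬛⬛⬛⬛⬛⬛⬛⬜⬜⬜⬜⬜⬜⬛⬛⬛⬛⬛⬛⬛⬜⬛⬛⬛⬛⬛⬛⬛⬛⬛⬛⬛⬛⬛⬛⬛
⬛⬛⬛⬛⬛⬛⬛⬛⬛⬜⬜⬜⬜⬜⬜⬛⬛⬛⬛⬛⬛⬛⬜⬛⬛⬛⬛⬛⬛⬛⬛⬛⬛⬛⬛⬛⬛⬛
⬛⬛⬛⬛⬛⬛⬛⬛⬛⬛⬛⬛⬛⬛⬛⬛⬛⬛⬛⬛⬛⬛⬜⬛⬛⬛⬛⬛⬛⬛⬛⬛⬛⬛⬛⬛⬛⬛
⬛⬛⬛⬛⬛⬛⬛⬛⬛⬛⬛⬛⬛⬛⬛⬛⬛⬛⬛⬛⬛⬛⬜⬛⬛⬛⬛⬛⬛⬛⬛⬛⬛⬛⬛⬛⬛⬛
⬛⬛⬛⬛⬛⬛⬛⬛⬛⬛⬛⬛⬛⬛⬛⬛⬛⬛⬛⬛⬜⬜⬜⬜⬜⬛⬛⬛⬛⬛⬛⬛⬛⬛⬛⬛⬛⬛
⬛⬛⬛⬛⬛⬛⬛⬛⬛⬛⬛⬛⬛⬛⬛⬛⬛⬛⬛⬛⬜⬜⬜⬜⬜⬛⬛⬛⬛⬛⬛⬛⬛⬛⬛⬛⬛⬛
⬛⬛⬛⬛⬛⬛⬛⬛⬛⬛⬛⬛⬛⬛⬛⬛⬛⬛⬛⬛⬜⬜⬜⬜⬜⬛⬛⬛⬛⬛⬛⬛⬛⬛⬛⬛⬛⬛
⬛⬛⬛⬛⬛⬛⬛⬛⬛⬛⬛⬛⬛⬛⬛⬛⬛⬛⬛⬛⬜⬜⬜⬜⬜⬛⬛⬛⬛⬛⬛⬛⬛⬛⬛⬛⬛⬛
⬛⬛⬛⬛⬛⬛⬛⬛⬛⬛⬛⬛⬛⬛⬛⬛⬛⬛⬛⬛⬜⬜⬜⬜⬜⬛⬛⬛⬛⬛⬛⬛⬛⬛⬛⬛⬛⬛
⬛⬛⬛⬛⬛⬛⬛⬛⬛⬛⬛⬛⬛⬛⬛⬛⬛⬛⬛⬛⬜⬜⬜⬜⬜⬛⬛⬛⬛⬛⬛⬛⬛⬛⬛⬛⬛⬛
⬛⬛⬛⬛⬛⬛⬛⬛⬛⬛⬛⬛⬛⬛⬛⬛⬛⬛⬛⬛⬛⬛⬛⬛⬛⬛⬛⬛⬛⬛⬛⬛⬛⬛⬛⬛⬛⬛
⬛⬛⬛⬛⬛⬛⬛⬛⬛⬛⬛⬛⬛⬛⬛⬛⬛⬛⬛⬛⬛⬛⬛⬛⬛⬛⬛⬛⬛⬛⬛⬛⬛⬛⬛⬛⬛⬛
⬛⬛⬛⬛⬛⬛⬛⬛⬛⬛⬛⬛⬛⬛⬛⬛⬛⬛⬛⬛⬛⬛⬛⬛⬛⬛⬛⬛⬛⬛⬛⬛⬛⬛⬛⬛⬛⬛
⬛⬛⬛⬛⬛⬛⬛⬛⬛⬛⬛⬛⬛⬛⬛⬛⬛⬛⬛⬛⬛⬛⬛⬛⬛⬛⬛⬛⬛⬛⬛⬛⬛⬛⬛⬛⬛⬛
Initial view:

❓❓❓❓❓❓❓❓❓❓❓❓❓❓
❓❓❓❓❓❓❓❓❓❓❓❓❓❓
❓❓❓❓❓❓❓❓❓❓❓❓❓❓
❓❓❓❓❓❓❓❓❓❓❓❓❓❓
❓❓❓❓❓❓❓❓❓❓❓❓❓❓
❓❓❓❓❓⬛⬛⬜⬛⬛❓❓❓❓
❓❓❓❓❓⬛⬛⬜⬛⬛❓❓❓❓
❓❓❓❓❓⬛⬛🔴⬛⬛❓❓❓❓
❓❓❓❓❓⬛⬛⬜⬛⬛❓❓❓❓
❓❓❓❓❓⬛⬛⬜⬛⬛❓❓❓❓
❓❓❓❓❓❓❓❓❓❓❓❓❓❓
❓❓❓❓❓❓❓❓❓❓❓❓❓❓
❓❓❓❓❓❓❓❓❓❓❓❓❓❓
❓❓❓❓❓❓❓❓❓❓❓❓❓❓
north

❓❓❓❓❓❓❓❓❓❓❓❓❓❓
❓❓❓❓❓❓❓❓❓❓❓❓❓❓
❓❓❓❓❓❓❓❓❓❓❓❓❓❓
❓❓❓❓❓❓❓❓❓❓❓❓❓❓
❓❓❓❓❓❓❓❓❓❓❓❓❓❓
❓❓❓❓❓⬛⬛⬜⬛⬛❓❓❓❓
❓❓❓❓❓⬛⬛⬜⬛⬛❓❓❓❓
❓❓❓❓❓⬛⬛🔴⬛⬛❓❓❓❓
❓❓❓❓❓⬛⬛⬜⬛⬛❓❓❓❓
❓❓❓❓❓⬛⬛⬜⬛⬛❓❓❓❓
❓❓❓❓❓⬛⬛⬜⬛⬛❓❓❓❓
❓❓❓❓❓❓❓❓❓❓❓❓❓❓
❓❓❓❓❓❓❓❓❓❓❓❓❓❓
❓❓❓❓❓❓❓❓❓❓❓❓❓❓

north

❓❓❓❓❓❓❓❓❓❓❓❓❓❓
❓❓❓❓❓❓❓❓❓❓❓❓❓❓
❓❓❓❓❓❓❓❓❓❓❓❓❓❓
❓❓❓❓❓❓❓❓❓❓❓❓❓❓
❓❓❓❓❓❓❓❓❓❓❓❓❓❓
❓❓❓❓❓⬛⬛⬜⬛⬛❓❓❓❓
❓❓❓❓❓⬛⬛⬜⬛⬛❓❓❓❓
❓❓❓❓❓⬛⬛🔴⬛⬛❓❓❓❓
❓❓❓❓❓⬛⬛⬜⬛⬛❓❓❓❓
❓❓❓❓❓⬛⬛⬜⬛⬛❓❓❓❓
❓❓❓❓❓⬛⬛⬜⬛⬛❓❓❓❓
❓❓❓❓❓⬛⬛⬜⬛⬛❓❓❓❓
❓❓❓❓❓❓❓❓❓❓❓❓❓❓
❓❓❓❓❓❓❓❓❓❓❓❓❓❓

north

❓❓❓❓❓❓❓❓❓❓❓❓❓❓
❓❓❓❓❓❓❓❓❓❓❓❓❓❓
❓❓❓❓❓❓❓❓❓❓❓❓❓❓
❓❓❓❓❓❓❓❓❓❓❓❓❓❓
❓❓❓❓❓❓❓❓❓❓❓❓❓❓
❓❓❓❓❓⬛⬛⬜⬛⬛❓❓❓❓
❓❓❓❓❓⬛⬛⬜⬛⬛❓❓❓❓
❓❓❓❓❓⬛⬛🔴⬛⬛❓❓❓❓
❓❓❓❓❓⬛⬛⬜⬛⬛❓❓❓❓
❓❓❓❓❓⬛⬛⬜⬛⬛❓❓❓❓
❓❓❓❓❓⬛⬛⬜⬛⬛❓❓❓❓
❓❓❓❓❓⬛⬛⬜⬛⬛❓❓❓❓
❓❓❓❓❓⬛⬛⬜⬛⬛❓❓❓❓
❓❓❓❓❓❓❓❓❓❓❓❓❓❓

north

❓❓❓❓❓❓❓❓❓❓❓❓❓❓
❓❓❓❓❓❓❓❓❓❓❓❓❓❓
❓❓❓❓❓❓❓❓❓❓❓❓❓❓
❓❓❓❓❓❓❓❓❓❓❓❓❓❓
❓❓❓❓❓❓❓❓❓❓❓❓❓❓
❓❓❓❓❓⬛⬛⬜⬛⬛❓❓❓❓
❓❓❓❓❓⬛⬛⬜⬛⬛❓❓❓❓
❓❓❓❓❓⬛⬛🔴⬛⬛❓❓❓❓
❓❓❓❓❓⬛⬛⬜⬛⬛❓❓❓❓
❓❓❓❓❓⬛⬛⬜⬛⬛❓❓❓❓
❓❓❓❓❓⬛⬛⬜⬛⬛❓❓❓❓
❓❓❓❓❓⬛⬛⬜⬛⬛❓❓❓❓
❓❓❓❓❓⬛⬛⬜⬛⬛❓❓❓❓
❓❓❓❓❓⬛⬛⬜⬛⬛❓❓❓❓

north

❓❓❓❓❓❓❓❓❓❓❓❓❓❓
❓❓❓❓❓❓❓❓❓❓❓❓❓❓
❓❓❓❓❓❓❓❓❓❓❓❓❓❓
❓❓❓❓❓❓❓❓❓❓❓❓❓❓
❓❓❓❓❓❓❓❓❓❓❓❓❓❓
❓❓❓❓❓⬛⬛⬜⬛⬛❓❓❓❓
❓❓❓❓❓⬛⬛⬜⬛⬛❓❓❓❓
❓❓❓❓❓⬛⬛🔴⬛⬛❓❓❓❓
❓❓❓❓❓⬛⬛⬜⬛⬛❓❓❓❓
❓❓❓❓❓⬛⬛⬜⬛⬛❓❓❓❓
❓❓❓❓❓⬛⬛⬜⬛⬛❓❓❓❓
❓❓❓❓❓⬛⬛⬜⬛⬛❓❓❓❓
❓❓❓❓❓⬛⬛⬜⬛⬛❓❓❓❓
❓❓❓❓❓⬛⬛⬜⬛⬛❓❓❓❓

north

❓❓❓❓❓❓❓❓❓❓❓❓❓❓
❓❓❓❓❓❓❓❓❓❓❓❓❓❓
❓❓❓❓❓❓❓❓❓❓❓❓❓❓
❓❓❓❓❓❓❓❓❓❓❓❓❓❓
❓❓❓❓❓❓❓❓❓❓❓❓❓❓
❓❓❓❓❓⬜⬜⬜⬜⬜❓❓❓❓
❓❓❓❓❓⬛⬛⬜⬛⬛❓❓❓❓
❓❓❓❓❓⬛⬛🔴⬛⬛❓❓❓❓
❓❓❓❓❓⬛⬛⬜⬛⬛❓❓❓❓
❓❓❓❓❓⬛⬛⬜⬛⬛❓❓❓❓
❓❓❓❓❓⬛⬛⬜⬛⬛❓❓❓❓
❓❓❓❓❓⬛⬛⬜⬛⬛❓❓❓❓
❓❓❓❓❓⬛⬛⬜⬛⬛❓❓❓❓
❓❓❓❓❓⬛⬛⬜⬛⬛❓❓❓❓

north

❓❓❓❓❓❓❓❓❓❓❓❓❓❓
❓❓❓❓❓❓❓❓❓❓❓❓❓❓
❓❓❓❓❓❓❓❓❓❓❓❓❓❓
❓❓❓❓❓❓❓❓❓❓❓❓❓❓
❓❓❓❓❓❓❓❓❓❓❓❓❓❓
❓❓❓❓❓⬛⬛⬜⬛⬛❓❓❓❓
❓❓❓❓❓⬜⬜⬜⬜⬜❓❓❓❓
❓❓❓❓❓⬛⬛🔴⬛⬛❓❓❓❓
❓❓❓❓❓⬛⬛⬜⬛⬛❓❓❓❓
❓❓❓❓❓⬛⬛⬜⬛⬛❓❓❓❓
❓❓❓❓❓⬛⬛⬜⬛⬛❓❓❓❓
❓❓❓❓❓⬛⬛⬜⬛⬛❓❓❓❓
❓❓❓❓❓⬛⬛⬜⬛⬛❓❓❓❓
❓❓❓❓❓⬛⬛⬜⬛⬛❓❓❓❓

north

❓❓❓❓❓❓❓❓❓❓❓❓❓❓
❓❓❓❓❓❓❓❓❓❓❓❓❓❓
❓❓❓❓❓❓❓❓❓❓❓❓❓❓
❓❓❓❓❓❓❓❓❓❓❓❓❓❓
❓❓❓❓❓❓❓❓❓❓❓❓❓❓
❓❓❓❓❓⬛⬛⬜⬛⬛❓❓❓❓
❓❓❓❓❓⬛⬛⬜⬛⬛❓❓❓❓
❓❓❓❓❓⬜⬜🔴⬜⬜❓❓❓❓
❓❓❓❓❓⬛⬛⬜⬛⬛❓❓❓❓
❓❓❓❓❓⬛⬛⬜⬛⬛❓❓❓❓
❓❓❓❓❓⬛⬛⬜⬛⬛❓❓❓❓
❓❓❓❓❓⬛⬛⬜⬛⬛❓❓❓❓
❓❓❓❓❓⬛⬛⬜⬛⬛❓❓❓❓
❓❓❓❓❓⬛⬛⬜⬛⬛❓❓❓❓

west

❓❓❓❓❓❓❓❓❓❓❓❓❓❓
❓❓❓❓❓❓❓❓❓❓❓❓❓❓
❓❓❓❓❓❓❓❓❓❓❓❓❓❓
❓❓❓❓❓❓❓❓❓❓❓❓❓❓
❓❓❓❓❓❓❓❓❓❓❓❓❓❓
❓❓❓❓❓⬛⬛⬛⬜⬛⬛❓❓❓
❓❓❓❓❓⬛⬛⬛⬜⬛⬛❓❓❓
❓❓❓❓❓⬜⬜🔴⬜⬜⬜❓❓❓
❓❓❓❓❓⬛⬛⬛⬜⬛⬛❓❓❓
❓❓❓❓❓⬛⬛⬛⬜⬛⬛❓❓❓
❓❓❓❓❓❓⬛⬛⬜⬛⬛❓❓❓
❓❓❓❓❓❓⬛⬛⬜⬛⬛❓❓❓
❓❓❓❓❓❓⬛⬛⬜⬛⬛❓❓❓
❓❓❓❓❓❓⬛⬛⬜⬛⬛❓❓❓

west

❓❓❓❓❓❓❓❓❓❓❓❓❓❓
❓❓❓❓❓❓❓❓❓❓❓❓❓❓
❓❓❓❓❓❓❓❓❓❓❓❓❓❓
❓❓❓❓❓❓❓❓❓❓❓❓❓❓
❓❓❓❓❓❓❓❓❓❓❓❓❓❓
❓❓❓❓❓⬛⬛⬛⬛⬜⬛⬛❓❓
❓❓❓❓❓⬛⬛⬛⬛⬜⬛⬛❓❓
❓❓❓❓❓⬜⬜🔴⬜⬜⬜⬜❓❓
❓❓❓❓❓⬛⬛⬛⬛⬜⬛⬛❓❓
❓❓❓❓❓⬛⬛⬛⬛⬜⬛⬛❓❓
❓❓❓❓❓❓❓⬛⬛⬜⬛⬛❓❓
❓❓❓❓❓❓❓⬛⬛⬜⬛⬛❓❓
❓❓❓❓❓❓❓⬛⬛⬜⬛⬛❓❓
❓❓❓❓❓❓❓⬛⬛⬜⬛⬛❓❓

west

❓❓❓❓❓❓❓❓❓❓❓❓❓❓
❓❓❓❓❓❓❓❓❓❓❓❓❓❓
❓❓❓❓❓❓❓❓❓❓❓❓❓❓
❓❓❓❓❓❓❓❓❓❓❓❓❓❓
❓❓❓❓❓❓❓❓❓❓❓❓❓❓
❓❓❓❓❓⬛⬛⬛⬛⬛⬜⬛⬛❓
❓❓❓❓❓⬛⬛⬛⬛⬛⬜⬛⬛❓
❓❓❓❓❓⬜⬜🔴⬜⬜⬜⬜⬜❓
❓❓❓❓❓⬛⬛⬛⬛⬛⬜⬛⬛❓
❓❓❓❓❓⬛⬛⬛⬛⬛⬜⬛⬛❓
❓❓❓❓❓❓❓❓⬛⬛⬜⬛⬛❓
❓❓❓❓❓❓❓❓⬛⬛⬜⬛⬛❓
❓❓❓❓❓❓❓❓⬛⬛⬜⬛⬛❓
❓❓❓❓❓❓❓❓⬛⬛⬜⬛⬛❓

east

❓❓❓❓❓❓❓❓❓❓❓❓❓❓
❓❓❓❓❓❓❓❓❓❓❓❓❓❓
❓❓❓❓❓❓❓❓❓❓❓❓❓❓
❓❓❓❓❓❓❓❓❓❓❓❓❓❓
❓❓❓❓❓❓❓❓❓❓❓❓❓❓
❓❓❓❓⬛⬛⬛⬛⬛⬜⬛⬛❓❓
❓❓❓❓⬛⬛⬛⬛⬛⬜⬛⬛❓❓
❓❓❓❓⬜⬜⬜🔴⬜⬜⬜⬜❓❓
❓❓❓❓⬛⬛⬛⬛⬛⬜⬛⬛❓❓
❓❓❓❓⬛⬛⬛⬛⬛⬜⬛⬛❓❓
❓❓❓❓❓❓❓⬛⬛⬜⬛⬛❓❓
❓❓❓❓❓❓❓⬛⬛⬜⬛⬛❓❓
❓❓❓❓❓❓❓⬛⬛⬜⬛⬛❓❓
❓❓❓❓❓❓❓⬛⬛⬜⬛⬛❓❓

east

❓❓❓❓❓❓❓❓❓❓❓❓❓❓
❓❓❓❓❓❓❓❓❓❓❓❓❓❓
❓❓❓❓❓❓❓❓❓❓❓❓❓❓
❓❓❓❓❓❓❓❓❓❓❓❓❓❓
❓❓❓❓❓❓❓❓❓❓❓❓❓❓
❓❓❓⬛⬛⬛⬛⬛⬜⬛⬛❓❓❓
❓❓❓⬛⬛⬛⬛⬛⬜⬛⬛❓❓❓
❓❓❓⬜⬜⬜⬜🔴⬜⬜⬜❓❓❓
❓❓❓⬛⬛⬛⬛⬛⬜⬛⬛❓❓❓
❓❓❓⬛⬛⬛⬛⬛⬜⬛⬛❓❓❓
❓❓❓❓❓❓⬛⬛⬜⬛⬛❓❓❓
❓❓❓❓❓❓⬛⬛⬜⬛⬛❓❓❓
❓❓❓❓❓❓⬛⬛⬜⬛⬛❓❓❓
❓❓❓❓❓❓⬛⬛⬜⬛⬛❓❓❓

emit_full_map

⬛⬛⬛⬛⬛⬜⬛⬛
⬛⬛⬛⬛⬛⬜⬛⬛
⬜⬜⬜⬜🔴⬜⬜⬜
⬛⬛⬛⬛⬛⬜⬛⬛
⬛⬛⬛⬛⬛⬜⬛⬛
❓❓❓⬛⬛⬜⬛⬛
❓❓❓⬛⬛⬜⬛⬛
❓❓❓⬛⬛⬜⬛⬛
❓❓❓⬛⬛⬜⬛⬛
❓❓❓⬛⬛⬜⬛⬛
❓❓❓⬛⬛⬜⬛⬛
❓❓❓⬛⬛⬜⬛⬛
❓❓❓⬛⬛⬜⬛⬛

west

❓❓❓❓❓❓❓❓❓❓❓❓❓❓
❓❓❓❓❓❓❓❓❓❓❓❓❓❓
❓❓❓❓❓❓❓❓❓❓❓❓❓❓
❓❓❓❓❓❓❓❓❓❓❓❓❓❓
❓❓❓❓❓❓❓❓❓❓❓❓❓❓
❓❓❓❓⬛⬛⬛⬛⬛⬜⬛⬛❓❓
❓❓❓❓⬛⬛⬛⬛⬛⬜⬛⬛❓❓
❓❓❓❓⬜⬜⬜🔴⬜⬜⬜⬜❓❓
❓❓❓❓⬛⬛⬛⬛⬛⬜⬛⬛❓❓
❓❓❓❓⬛⬛⬛⬛⬛⬜⬛⬛❓❓
❓❓❓❓❓❓❓⬛⬛⬜⬛⬛❓❓
❓❓❓❓❓❓❓⬛⬛⬜⬛⬛❓❓
❓❓❓❓❓❓❓⬛⬛⬜⬛⬛❓❓
❓❓❓❓❓❓❓⬛⬛⬜⬛⬛❓❓

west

❓❓❓❓❓❓❓❓❓❓❓❓❓❓
❓❓❓❓❓❓❓❓❓❓❓❓❓❓
❓❓❓❓❓❓❓❓❓❓❓❓❓❓
❓❓❓❓❓❓❓❓❓❓❓❓❓❓
❓❓❓❓❓❓❓❓❓❓❓❓❓❓
❓❓❓❓❓⬛⬛⬛⬛⬛⬜⬛⬛❓
❓❓❓❓❓⬛⬛⬛⬛⬛⬜⬛⬛❓
❓❓❓❓❓⬜⬜🔴⬜⬜⬜⬜⬜❓
❓❓❓❓❓⬛⬛⬛⬛⬛⬜⬛⬛❓
❓❓❓❓❓⬛⬛⬛⬛⬛⬜⬛⬛❓
❓❓❓❓❓❓❓❓⬛⬛⬜⬛⬛❓
❓❓❓❓❓❓❓❓⬛⬛⬜⬛⬛❓
❓❓❓❓❓❓❓❓⬛⬛⬜⬛⬛❓
❓❓❓❓❓❓❓❓⬛⬛⬜⬛⬛❓

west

❓❓❓❓❓❓❓❓❓❓❓❓❓❓
❓❓❓❓❓❓❓❓❓❓❓❓❓❓
❓❓❓❓❓❓❓❓❓❓❓❓❓❓
❓❓❓❓❓❓❓❓❓❓❓❓❓❓
❓❓❓❓❓❓❓❓❓❓❓❓❓❓
❓❓❓❓❓⬛⬛⬛⬛⬛⬛⬜⬛⬛
❓❓❓❓❓⬛⬛⬛⬛⬛⬛⬜⬛⬛
❓❓❓❓❓⬜⬜🔴⬜⬜⬜⬜⬜⬜
❓❓❓❓❓⬛⬛⬛⬛⬛⬛⬜⬛⬛
❓❓❓❓❓⬛⬛⬛⬛⬛⬛⬜⬛⬛
❓❓❓❓❓❓❓❓❓⬛⬛⬜⬛⬛
❓❓❓❓❓❓❓❓❓⬛⬛⬜⬛⬛
❓❓❓❓❓❓❓❓❓⬛⬛⬜⬛⬛
❓❓❓❓❓❓❓❓❓⬛⬛⬜⬛⬛

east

❓❓❓❓❓❓❓❓❓❓❓❓❓❓
❓❓❓❓❓❓❓❓❓❓❓❓❓❓
❓❓❓❓❓❓❓❓❓❓❓❓❓❓
❓❓❓❓❓❓❓❓❓❓❓❓❓❓
❓❓❓❓❓❓❓❓❓❓❓❓❓❓
❓❓❓❓⬛⬛⬛⬛⬛⬛⬜⬛⬛❓
❓❓❓❓⬛⬛⬛⬛⬛⬛⬜⬛⬛❓
❓❓❓❓⬜⬜⬜🔴⬜⬜⬜⬜⬜❓
❓❓❓❓⬛⬛⬛⬛⬛⬛⬜⬛⬛❓
❓❓❓❓⬛⬛⬛⬛⬛⬛⬜⬛⬛❓
❓❓❓❓❓❓❓❓⬛⬛⬜⬛⬛❓
❓❓❓❓❓❓❓❓⬛⬛⬜⬛⬛❓
❓❓❓❓❓❓❓❓⬛⬛⬜⬛⬛❓
❓❓❓❓❓❓❓❓⬛⬛⬜⬛⬛❓

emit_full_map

⬛⬛⬛⬛⬛⬛⬜⬛⬛
⬛⬛⬛⬛⬛⬛⬜⬛⬛
⬜⬜⬜🔴⬜⬜⬜⬜⬜
⬛⬛⬛⬛⬛⬛⬜⬛⬛
⬛⬛⬛⬛⬛⬛⬜⬛⬛
❓❓❓❓⬛⬛⬜⬛⬛
❓❓❓❓⬛⬛⬜⬛⬛
❓❓❓❓⬛⬛⬜⬛⬛
❓❓❓❓⬛⬛⬜⬛⬛
❓❓❓❓⬛⬛⬜⬛⬛
❓❓❓❓⬛⬛⬜⬛⬛
❓❓❓❓⬛⬛⬜⬛⬛
❓❓❓❓⬛⬛⬜⬛⬛


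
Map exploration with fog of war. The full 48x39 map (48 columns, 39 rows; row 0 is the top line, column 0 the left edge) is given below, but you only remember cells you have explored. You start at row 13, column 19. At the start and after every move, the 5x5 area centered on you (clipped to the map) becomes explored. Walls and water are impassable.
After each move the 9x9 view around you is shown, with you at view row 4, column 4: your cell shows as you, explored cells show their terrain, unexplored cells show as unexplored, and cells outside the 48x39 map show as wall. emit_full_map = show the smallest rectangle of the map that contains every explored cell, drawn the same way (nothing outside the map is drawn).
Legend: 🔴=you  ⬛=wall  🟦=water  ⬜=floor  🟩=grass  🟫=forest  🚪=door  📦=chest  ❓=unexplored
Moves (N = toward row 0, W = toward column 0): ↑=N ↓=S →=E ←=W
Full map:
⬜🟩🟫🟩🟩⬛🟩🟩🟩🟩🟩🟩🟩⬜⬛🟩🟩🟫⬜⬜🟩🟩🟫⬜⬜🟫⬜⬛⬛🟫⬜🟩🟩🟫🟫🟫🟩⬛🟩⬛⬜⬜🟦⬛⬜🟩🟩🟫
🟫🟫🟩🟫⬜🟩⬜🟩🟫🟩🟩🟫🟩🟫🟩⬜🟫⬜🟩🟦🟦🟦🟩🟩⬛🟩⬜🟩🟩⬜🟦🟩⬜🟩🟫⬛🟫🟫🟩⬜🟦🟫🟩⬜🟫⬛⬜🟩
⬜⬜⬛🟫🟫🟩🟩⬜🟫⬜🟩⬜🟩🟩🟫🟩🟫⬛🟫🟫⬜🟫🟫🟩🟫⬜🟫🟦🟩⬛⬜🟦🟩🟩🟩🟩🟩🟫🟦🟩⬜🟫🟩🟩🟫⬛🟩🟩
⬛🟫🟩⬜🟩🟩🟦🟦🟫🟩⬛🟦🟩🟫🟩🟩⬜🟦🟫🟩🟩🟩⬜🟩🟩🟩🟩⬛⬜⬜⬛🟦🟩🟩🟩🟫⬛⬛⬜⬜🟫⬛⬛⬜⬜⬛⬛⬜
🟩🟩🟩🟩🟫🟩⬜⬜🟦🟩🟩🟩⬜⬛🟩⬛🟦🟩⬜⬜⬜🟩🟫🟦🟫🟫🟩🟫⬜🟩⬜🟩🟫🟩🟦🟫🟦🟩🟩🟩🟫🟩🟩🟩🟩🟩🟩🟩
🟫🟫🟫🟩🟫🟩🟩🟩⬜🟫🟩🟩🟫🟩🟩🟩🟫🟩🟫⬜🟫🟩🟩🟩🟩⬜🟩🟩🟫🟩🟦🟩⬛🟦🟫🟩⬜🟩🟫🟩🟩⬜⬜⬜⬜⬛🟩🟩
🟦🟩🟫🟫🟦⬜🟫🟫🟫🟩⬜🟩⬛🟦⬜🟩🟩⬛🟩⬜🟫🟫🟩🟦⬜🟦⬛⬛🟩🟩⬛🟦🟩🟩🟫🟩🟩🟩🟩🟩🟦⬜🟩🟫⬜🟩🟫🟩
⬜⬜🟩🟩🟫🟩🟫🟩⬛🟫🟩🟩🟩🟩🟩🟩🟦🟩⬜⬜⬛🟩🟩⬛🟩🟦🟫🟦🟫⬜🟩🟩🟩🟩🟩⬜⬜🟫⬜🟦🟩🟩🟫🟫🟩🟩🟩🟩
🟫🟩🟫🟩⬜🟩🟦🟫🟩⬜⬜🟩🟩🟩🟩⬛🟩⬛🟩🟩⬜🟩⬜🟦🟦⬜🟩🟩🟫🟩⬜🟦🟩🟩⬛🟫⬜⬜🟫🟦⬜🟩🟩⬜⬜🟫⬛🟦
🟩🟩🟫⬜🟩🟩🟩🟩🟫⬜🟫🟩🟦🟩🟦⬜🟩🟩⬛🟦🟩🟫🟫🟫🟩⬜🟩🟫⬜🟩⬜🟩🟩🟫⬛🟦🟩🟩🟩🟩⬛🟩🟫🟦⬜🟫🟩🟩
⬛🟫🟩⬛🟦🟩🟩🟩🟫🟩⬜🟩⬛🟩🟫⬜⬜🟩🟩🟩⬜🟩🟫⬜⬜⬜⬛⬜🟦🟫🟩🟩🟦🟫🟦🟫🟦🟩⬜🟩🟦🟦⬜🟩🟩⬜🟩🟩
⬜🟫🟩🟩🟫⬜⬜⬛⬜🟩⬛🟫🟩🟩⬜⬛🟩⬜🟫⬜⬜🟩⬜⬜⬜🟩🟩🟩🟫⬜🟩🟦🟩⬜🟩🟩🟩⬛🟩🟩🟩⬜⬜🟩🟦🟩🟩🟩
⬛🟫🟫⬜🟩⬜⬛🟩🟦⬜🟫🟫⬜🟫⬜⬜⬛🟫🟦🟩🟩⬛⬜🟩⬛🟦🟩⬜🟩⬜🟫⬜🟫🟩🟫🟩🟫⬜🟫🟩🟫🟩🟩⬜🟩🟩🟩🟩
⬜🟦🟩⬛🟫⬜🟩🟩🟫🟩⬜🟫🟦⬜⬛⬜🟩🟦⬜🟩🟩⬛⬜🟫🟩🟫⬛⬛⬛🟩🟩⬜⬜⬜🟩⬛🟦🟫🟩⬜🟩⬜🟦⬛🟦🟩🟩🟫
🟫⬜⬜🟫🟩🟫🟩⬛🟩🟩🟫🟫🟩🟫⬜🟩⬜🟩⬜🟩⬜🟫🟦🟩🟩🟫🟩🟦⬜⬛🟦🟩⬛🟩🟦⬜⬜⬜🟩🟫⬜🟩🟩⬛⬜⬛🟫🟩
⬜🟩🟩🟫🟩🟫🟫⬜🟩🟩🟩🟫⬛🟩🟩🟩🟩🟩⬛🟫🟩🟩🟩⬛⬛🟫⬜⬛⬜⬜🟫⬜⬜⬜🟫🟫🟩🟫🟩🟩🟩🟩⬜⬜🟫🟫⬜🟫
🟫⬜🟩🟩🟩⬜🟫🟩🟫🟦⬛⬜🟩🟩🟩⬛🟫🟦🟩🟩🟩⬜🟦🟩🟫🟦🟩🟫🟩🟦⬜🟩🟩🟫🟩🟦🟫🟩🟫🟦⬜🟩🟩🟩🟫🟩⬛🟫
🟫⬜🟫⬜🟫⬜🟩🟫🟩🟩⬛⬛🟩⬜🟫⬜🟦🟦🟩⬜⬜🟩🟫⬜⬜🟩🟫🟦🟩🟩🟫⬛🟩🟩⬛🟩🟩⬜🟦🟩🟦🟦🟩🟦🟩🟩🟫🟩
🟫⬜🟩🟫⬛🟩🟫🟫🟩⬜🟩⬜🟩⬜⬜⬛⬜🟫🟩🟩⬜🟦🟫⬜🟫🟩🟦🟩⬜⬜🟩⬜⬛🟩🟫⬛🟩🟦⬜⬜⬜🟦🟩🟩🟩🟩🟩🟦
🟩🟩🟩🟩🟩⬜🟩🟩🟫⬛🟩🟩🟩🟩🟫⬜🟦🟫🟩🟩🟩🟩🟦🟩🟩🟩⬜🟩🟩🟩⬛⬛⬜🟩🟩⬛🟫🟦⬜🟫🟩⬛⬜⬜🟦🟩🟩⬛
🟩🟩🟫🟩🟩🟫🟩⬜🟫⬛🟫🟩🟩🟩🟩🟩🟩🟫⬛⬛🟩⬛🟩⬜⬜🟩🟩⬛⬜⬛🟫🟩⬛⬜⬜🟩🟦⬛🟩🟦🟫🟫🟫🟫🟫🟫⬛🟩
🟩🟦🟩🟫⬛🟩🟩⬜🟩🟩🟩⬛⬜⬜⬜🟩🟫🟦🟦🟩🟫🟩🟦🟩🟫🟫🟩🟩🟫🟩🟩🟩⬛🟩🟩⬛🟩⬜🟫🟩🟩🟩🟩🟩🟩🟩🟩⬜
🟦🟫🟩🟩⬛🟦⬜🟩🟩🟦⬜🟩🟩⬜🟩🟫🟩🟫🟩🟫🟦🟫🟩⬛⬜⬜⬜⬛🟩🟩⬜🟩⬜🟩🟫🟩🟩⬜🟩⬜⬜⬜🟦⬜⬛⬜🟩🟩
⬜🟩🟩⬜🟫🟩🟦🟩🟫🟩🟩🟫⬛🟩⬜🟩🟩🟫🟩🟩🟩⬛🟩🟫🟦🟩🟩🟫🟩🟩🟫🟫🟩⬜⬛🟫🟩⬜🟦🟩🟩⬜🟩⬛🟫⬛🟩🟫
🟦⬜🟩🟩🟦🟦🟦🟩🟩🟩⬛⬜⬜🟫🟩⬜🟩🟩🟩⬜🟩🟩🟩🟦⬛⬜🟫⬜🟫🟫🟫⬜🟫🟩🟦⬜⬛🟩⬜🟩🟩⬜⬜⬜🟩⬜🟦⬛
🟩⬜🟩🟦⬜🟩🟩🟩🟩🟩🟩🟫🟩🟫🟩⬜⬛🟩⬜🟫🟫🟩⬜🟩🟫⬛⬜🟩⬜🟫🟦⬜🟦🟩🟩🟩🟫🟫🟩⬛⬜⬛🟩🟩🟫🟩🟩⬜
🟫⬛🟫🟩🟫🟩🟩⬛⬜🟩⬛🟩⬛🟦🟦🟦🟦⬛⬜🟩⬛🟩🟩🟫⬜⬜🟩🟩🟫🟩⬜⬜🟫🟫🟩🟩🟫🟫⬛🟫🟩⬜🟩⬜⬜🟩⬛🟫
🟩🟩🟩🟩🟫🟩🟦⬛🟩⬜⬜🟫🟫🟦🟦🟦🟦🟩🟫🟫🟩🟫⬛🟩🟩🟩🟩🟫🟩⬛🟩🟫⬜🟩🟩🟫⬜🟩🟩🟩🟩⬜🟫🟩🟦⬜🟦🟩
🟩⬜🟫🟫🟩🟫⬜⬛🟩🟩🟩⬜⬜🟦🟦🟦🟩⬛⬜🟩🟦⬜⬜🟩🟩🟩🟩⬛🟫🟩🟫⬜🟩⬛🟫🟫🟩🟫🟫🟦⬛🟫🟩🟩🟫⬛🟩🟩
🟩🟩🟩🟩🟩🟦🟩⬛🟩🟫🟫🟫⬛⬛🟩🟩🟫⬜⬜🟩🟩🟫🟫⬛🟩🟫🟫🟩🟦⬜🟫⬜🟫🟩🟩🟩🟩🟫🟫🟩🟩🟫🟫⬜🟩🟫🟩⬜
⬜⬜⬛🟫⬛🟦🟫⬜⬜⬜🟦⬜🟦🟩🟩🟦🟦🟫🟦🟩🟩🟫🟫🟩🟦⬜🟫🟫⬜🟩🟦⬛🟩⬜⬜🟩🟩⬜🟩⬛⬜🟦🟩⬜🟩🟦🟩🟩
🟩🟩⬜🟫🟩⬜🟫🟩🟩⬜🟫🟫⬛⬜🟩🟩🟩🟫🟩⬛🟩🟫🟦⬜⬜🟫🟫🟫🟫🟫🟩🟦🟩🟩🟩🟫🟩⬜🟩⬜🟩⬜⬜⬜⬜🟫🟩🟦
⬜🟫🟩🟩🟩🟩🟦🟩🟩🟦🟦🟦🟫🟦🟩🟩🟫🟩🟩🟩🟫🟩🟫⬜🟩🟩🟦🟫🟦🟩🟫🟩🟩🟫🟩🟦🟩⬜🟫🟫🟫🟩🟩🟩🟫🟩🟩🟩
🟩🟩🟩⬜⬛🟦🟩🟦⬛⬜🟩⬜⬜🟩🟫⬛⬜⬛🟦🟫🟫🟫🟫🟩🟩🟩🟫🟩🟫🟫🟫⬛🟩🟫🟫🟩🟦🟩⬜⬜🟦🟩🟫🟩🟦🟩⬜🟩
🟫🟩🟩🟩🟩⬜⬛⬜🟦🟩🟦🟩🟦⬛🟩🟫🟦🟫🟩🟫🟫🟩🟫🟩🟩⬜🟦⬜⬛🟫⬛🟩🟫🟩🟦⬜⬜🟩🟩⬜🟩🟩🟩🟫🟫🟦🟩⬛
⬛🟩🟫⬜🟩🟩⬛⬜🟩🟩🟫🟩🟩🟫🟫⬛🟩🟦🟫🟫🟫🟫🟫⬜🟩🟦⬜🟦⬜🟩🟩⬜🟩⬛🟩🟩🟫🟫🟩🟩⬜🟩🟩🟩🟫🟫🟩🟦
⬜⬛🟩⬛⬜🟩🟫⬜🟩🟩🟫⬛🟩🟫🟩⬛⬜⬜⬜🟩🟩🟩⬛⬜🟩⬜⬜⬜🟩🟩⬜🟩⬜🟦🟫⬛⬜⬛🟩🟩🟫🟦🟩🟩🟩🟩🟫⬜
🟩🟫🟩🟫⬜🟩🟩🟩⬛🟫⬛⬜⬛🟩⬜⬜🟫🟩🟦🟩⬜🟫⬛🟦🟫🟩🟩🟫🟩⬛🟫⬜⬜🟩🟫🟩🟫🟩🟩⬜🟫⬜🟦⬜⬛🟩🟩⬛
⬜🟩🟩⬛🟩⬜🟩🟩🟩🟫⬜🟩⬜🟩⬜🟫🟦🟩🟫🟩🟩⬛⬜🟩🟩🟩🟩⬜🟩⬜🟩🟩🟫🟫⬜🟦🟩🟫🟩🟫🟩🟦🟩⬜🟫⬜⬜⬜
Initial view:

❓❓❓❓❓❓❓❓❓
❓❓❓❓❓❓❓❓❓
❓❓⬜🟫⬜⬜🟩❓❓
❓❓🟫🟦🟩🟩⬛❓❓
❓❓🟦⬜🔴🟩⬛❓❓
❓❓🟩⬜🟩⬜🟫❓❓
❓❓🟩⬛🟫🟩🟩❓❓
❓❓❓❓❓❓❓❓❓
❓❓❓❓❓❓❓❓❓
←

❓❓❓❓❓❓❓❓❓
❓❓❓❓❓❓❓❓❓
❓❓🟩⬜🟫⬜⬜🟩❓
❓❓⬛🟫🟦🟩🟩⬛❓
❓❓🟩🟦🔴🟩🟩⬛❓
❓❓⬜🟩⬜🟩⬜🟫❓
❓❓🟩🟩⬛🟫🟩🟩❓
❓❓❓❓❓❓❓❓❓
❓❓❓❓❓❓❓❓❓

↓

❓❓❓❓❓❓❓❓❓
❓❓🟩⬜🟫⬜⬜🟩❓
❓❓⬛🟫🟦🟩🟩⬛❓
❓❓🟩🟦⬜🟩🟩⬛❓
❓❓⬜🟩🔴🟩⬜🟫❓
❓❓🟩🟩⬛🟫🟩🟩❓
❓❓🟫🟦🟩🟩🟩❓❓
❓❓❓❓❓❓❓❓❓
❓❓❓❓❓❓❓❓❓

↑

❓❓❓❓❓❓❓❓❓
❓❓❓❓❓❓❓❓❓
❓❓🟩⬜🟫⬜⬜🟩❓
❓❓⬛🟫🟦🟩🟩⬛❓
❓❓🟩🟦🔴🟩🟩⬛❓
❓❓⬜🟩⬜🟩⬜🟫❓
❓❓🟩🟩⬛🟫🟩🟩❓
❓❓🟫🟦🟩🟩🟩❓❓
❓❓❓❓❓❓❓❓❓

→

❓❓❓❓❓❓❓❓❓
❓❓❓❓❓❓❓❓❓
❓🟩⬜🟫⬜⬜🟩❓❓
❓⬛🟫🟦🟩🟩⬛❓❓
❓🟩🟦⬜🔴🟩⬛❓❓
❓⬜🟩⬜🟩⬜🟫❓❓
❓🟩🟩⬛🟫🟩🟩❓❓
❓🟫🟦🟩🟩🟩❓❓❓
❓❓❓❓❓❓❓❓❓

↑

❓❓❓❓❓❓❓❓❓
❓❓❓❓❓❓❓❓❓
❓❓🟩🟩🟩⬜🟩❓❓
❓🟩⬜🟫⬜⬜🟩❓❓
❓⬛🟫🟦🔴🟩⬛❓❓
❓🟩🟦⬜🟩🟩⬛❓❓
❓⬜🟩⬜🟩⬜🟫❓❓
❓🟩🟩⬛🟫🟩🟩❓❓
❓🟫🟦🟩🟩🟩❓❓❓

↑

❓❓❓❓❓❓❓❓❓
❓❓❓❓❓❓❓❓❓
❓❓🟩⬛🟦🟩🟫❓❓
❓❓🟩🟩🟩⬜🟩❓❓
❓🟩⬜🟫🔴⬜🟩❓❓
❓⬛🟫🟦🟩🟩⬛❓❓
❓🟩🟦⬜🟩🟩⬛❓❓
❓⬜🟩⬜🟩⬜🟫❓❓
❓🟩🟩⬛🟫🟩🟩❓❓

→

❓❓❓❓❓❓❓❓❓
❓❓❓❓❓❓❓❓❓
❓🟩⬛🟦🟩🟫🟫❓❓
❓🟩🟩🟩⬜🟩🟫❓❓
🟩⬜🟫⬜🔴🟩⬜❓❓
⬛🟫🟦🟩🟩⬛⬜❓❓
🟩🟦⬜🟩🟩⬛⬜❓❓
⬜🟩⬜🟩⬜🟫❓❓❓
🟩🟩⬛🟫🟩🟩❓❓❓

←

❓❓❓❓❓❓❓❓❓
❓❓❓❓❓❓❓❓❓
❓❓🟩⬛🟦🟩🟫🟫❓
❓❓🟩🟩🟩⬜🟩🟫❓
❓🟩⬜🟫🔴⬜🟩⬜❓
❓⬛🟫🟦🟩🟩⬛⬜❓
❓🟩🟦⬜🟩🟩⬛⬜❓
❓⬜🟩⬜🟩⬜🟫❓❓
❓🟩🟩⬛🟫🟩🟩❓❓

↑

❓❓❓❓❓❓❓❓❓
❓❓❓❓❓❓❓❓❓
❓❓⬛🟩🟩⬜🟩❓❓
❓❓🟩⬛🟦🟩🟫🟫❓
❓❓🟩🟩🔴⬜🟩🟫❓
❓🟩⬜🟫⬜⬜🟩⬜❓
❓⬛🟫🟦🟩🟩⬛⬜❓
❓🟩🟦⬜🟩🟩⬛⬜❓
❓⬜🟩⬜🟩⬜🟫❓❓

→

❓❓❓❓❓❓❓❓❓
❓❓❓❓❓❓❓❓❓
❓⬛🟩🟩⬜🟩⬜❓❓
❓🟩⬛🟦🟩🟫🟫❓❓
❓🟩🟩🟩🔴🟩🟫❓❓
🟩⬜🟫⬜⬜🟩⬜❓❓
⬛🟫🟦🟩🟩⬛⬜❓❓
🟩🟦⬜🟩🟩⬛⬜❓❓
⬜🟩⬜🟩⬜🟫❓❓❓

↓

❓❓❓❓❓❓❓❓❓
❓⬛🟩🟩⬜🟩⬜❓❓
❓🟩⬛🟦🟩🟫🟫❓❓
❓🟩🟩🟩⬜🟩🟫❓❓
🟩⬜🟫⬜🔴🟩⬜❓❓
⬛🟫🟦🟩🟩⬛⬜❓❓
🟩🟦⬜🟩🟩⬛⬜❓❓
⬜🟩⬜🟩⬜🟫❓❓❓
🟩🟩⬛🟫🟩🟩❓❓❓

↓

❓⬛🟩🟩⬜🟩⬜❓❓
❓🟩⬛🟦🟩🟫🟫❓❓
❓🟩🟩🟩⬜🟩🟫❓❓
🟩⬜🟫⬜⬜🟩⬜❓❓
⬛🟫🟦🟩🔴⬛⬜❓❓
🟩🟦⬜🟩🟩⬛⬜❓❓
⬜🟩⬜🟩⬜🟫🟦❓❓
🟩🟩⬛🟫🟩🟩❓❓❓
🟫🟦🟩🟩🟩❓❓❓❓

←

❓❓⬛🟩🟩⬜🟩⬜❓
❓❓🟩⬛🟦🟩🟫🟫❓
❓❓🟩🟩🟩⬜🟩🟫❓
❓🟩⬜🟫⬜⬜🟩⬜❓
❓⬛🟫🟦🔴🟩⬛⬜❓
❓🟩🟦⬜🟩🟩⬛⬜❓
❓⬜🟩⬜🟩⬜🟫🟦❓
❓🟩🟩⬛🟫🟩🟩❓❓
❓🟫🟦🟩🟩🟩❓❓❓

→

❓⬛🟩🟩⬜🟩⬜❓❓
❓🟩⬛🟦🟩🟫🟫❓❓
❓🟩🟩🟩⬜🟩🟫❓❓
🟩⬜🟫⬜⬜🟩⬜❓❓
⬛🟫🟦🟩🔴⬛⬜❓❓
🟩🟦⬜🟩🟩⬛⬜❓❓
⬜🟩⬜🟩⬜🟫🟦❓❓
🟩🟩⬛🟫🟩🟩❓❓❓
🟫🟦🟩🟩🟩❓❓❓❓

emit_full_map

❓⬛🟩🟩⬜🟩⬜
❓🟩⬛🟦🟩🟫🟫
❓🟩🟩🟩⬜🟩🟫
🟩⬜🟫⬜⬜🟩⬜
⬛🟫🟦🟩🔴⬛⬜
🟩🟦⬜🟩🟩⬛⬜
⬜🟩⬜🟩⬜🟫🟦
🟩🟩⬛🟫🟩🟩❓
🟫🟦🟩🟩🟩❓❓

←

❓❓⬛🟩🟩⬜🟩⬜❓
❓❓🟩⬛🟦🟩🟫🟫❓
❓❓🟩🟩🟩⬜🟩🟫❓
❓🟩⬜🟫⬜⬜🟩⬜❓
❓⬛🟫🟦🔴🟩⬛⬜❓
❓🟩🟦⬜🟩🟩⬛⬜❓
❓⬜🟩⬜🟩⬜🟫🟦❓
❓🟩🟩⬛🟫🟩🟩❓❓
❓🟫🟦🟩🟩🟩❓❓❓

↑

❓❓❓❓❓❓❓❓❓
❓❓⬛🟩🟩⬜🟩⬜❓
❓❓🟩⬛🟦🟩🟫🟫❓
❓❓🟩🟩🟩⬜🟩🟫❓
❓🟩⬜🟫🔴⬜🟩⬜❓
❓⬛🟫🟦🟩🟩⬛⬜❓
❓🟩🟦⬜🟩🟩⬛⬜❓
❓⬜🟩⬜🟩⬜🟫🟦❓
❓🟩🟩⬛🟫🟩🟩❓❓

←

❓❓❓❓❓❓❓❓❓
❓❓❓⬛🟩🟩⬜🟩⬜
❓❓🟩🟩⬛🟦🟩🟫🟫
❓❓⬜🟩🟩🟩⬜🟩🟫
❓❓🟩⬜🔴⬜⬜🟩⬜
❓❓⬛🟫🟦🟩🟩⬛⬜
❓❓🟩🟦⬜🟩🟩⬛⬜
❓❓⬜🟩⬜🟩⬜🟫🟦
❓❓🟩🟩⬛🟫🟩🟩❓

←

❓❓❓❓❓❓❓❓❓
❓❓❓❓⬛🟩🟩⬜🟩
❓❓⬜🟩🟩⬛🟦🟩🟫
❓❓⬜⬜🟩🟩🟩⬜🟩
❓❓⬛🟩🔴🟫⬜⬜🟩
❓❓⬜⬛🟫🟦🟩🟩⬛
❓❓⬜🟩🟦⬜🟩🟩⬛
❓❓❓⬜🟩⬜🟩⬜🟫
❓❓❓🟩🟩⬛🟫🟩🟩

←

❓❓❓❓❓❓❓❓❓
❓❓❓❓❓⬛🟩🟩⬜
❓❓🟦⬜🟩🟩⬛🟦🟩
❓❓🟫⬜⬜🟩🟩🟩⬜
❓❓⬜⬛🔴⬜🟫⬜⬜
❓❓⬜⬜⬛🟫🟦🟩🟩
❓❓⬛⬜🟩🟦⬜🟩🟩
❓❓❓❓⬜🟩⬜🟩⬜
❓❓❓❓🟩🟩⬛🟫🟩

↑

❓❓❓❓❓❓❓❓❓
❓❓❓❓❓❓❓❓❓
❓❓🟩⬛🟩⬛🟩🟩⬜
❓❓🟦⬜🟩🟩⬛🟦🟩
❓❓🟫⬜🔴🟩🟩🟩⬜
❓❓⬜⬛🟩⬜🟫⬜⬜
❓❓⬜⬜⬛🟫🟦🟩🟩
❓❓⬛⬜🟩🟦⬜🟩🟩
❓❓❓❓⬜🟩⬜🟩⬜

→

❓❓❓❓❓❓❓❓❓
❓❓❓❓❓❓❓❓❓
❓🟩⬛🟩⬛🟩🟩⬜🟩
❓🟦⬜🟩🟩⬛🟦🟩🟫
❓🟫⬜⬜🔴🟩🟩⬜🟩
❓⬜⬛🟩⬜🟫⬜⬜🟩
❓⬜⬜⬛🟫🟦🟩🟩⬛
❓⬛⬜🟩🟦⬜🟩🟩⬛
❓❓❓⬜🟩⬜🟩⬜🟫

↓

❓❓❓❓❓❓❓❓❓
❓🟩⬛🟩⬛🟩🟩⬜🟩
❓🟦⬜🟩🟩⬛🟦🟩🟫
❓🟫⬜⬜🟩🟩🟩⬜🟩
❓⬜⬛🟩🔴🟫⬜⬜🟩
❓⬜⬜⬛🟫🟦🟩🟩⬛
❓⬛⬜🟩🟦⬜🟩🟩⬛
❓❓❓⬜🟩⬜🟩⬜🟫
❓❓❓🟩🟩⬛🟫🟩🟩

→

❓❓❓❓❓❓❓❓❓
🟩⬛🟩⬛🟩🟩⬜🟩⬜
🟦⬜🟩🟩⬛🟦🟩🟫🟫
🟫⬜⬜🟩🟩🟩⬜🟩🟫
⬜⬛🟩⬜🔴⬜⬜🟩⬜
⬜⬜⬛🟫🟦🟩🟩⬛⬜
⬛⬜🟩🟦⬜🟩🟩⬛⬜
❓❓⬜🟩⬜🟩⬜🟫🟦
❓❓🟩🟩⬛🟫🟩🟩❓

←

❓❓❓❓❓❓❓❓❓
❓🟩⬛🟩⬛🟩🟩⬜🟩
❓🟦⬜🟩🟩⬛🟦🟩🟫
❓🟫⬜⬜🟩🟩🟩⬜🟩
❓⬜⬛🟩🔴🟫⬜⬜🟩
❓⬜⬜⬛🟫🟦🟩🟩⬛
❓⬛⬜🟩🟦⬜🟩🟩⬛
❓❓❓⬜🟩⬜🟩⬜🟫
❓❓❓🟩🟩⬛🟫🟩🟩

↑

❓❓❓❓❓❓❓❓❓
❓❓❓❓❓❓❓❓❓
❓🟩⬛🟩⬛🟩🟩⬜🟩
❓🟦⬜🟩🟩⬛🟦🟩🟫
❓🟫⬜⬜🔴🟩🟩⬜🟩
❓⬜⬛🟩⬜🟫⬜⬜🟩
❓⬜⬜⬛🟫🟦🟩🟩⬛
❓⬛⬜🟩🟦⬜🟩🟩⬛
❓❓❓⬜🟩⬜🟩⬜🟫

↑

❓❓❓❓❓❓❓❓❓
❓❓❓❓❓❓❓❓❓
❓❓🟩🟦🟩⬜⬜❓❓
❓🟩⬛🟩⬛🟩🟩⬜🟩
❓🟦⬜🟩🔴⬛🟦🟩🟫
❓🟫⬜⬜🟩🟩🟩⬜🟩
❓⬜⬛🟩⬜🟫⬜⬜🟩
❓⬜⬜⬛🟫🟦🟩🟩⬛
❓⬛⬜🟩🟦⬜🟩🟩⬛

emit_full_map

❓🟩🟦🟩⬜⬜❓❓❓
🟩⬛🟩⬛🟩🟩⬜🟩⬜
🟦⬜🟩🔴⬛🟦🟩🟫🟫
🟫⬜⬜🟩🟩🟩⬜🟩🟫
⬜⬛🟩⬜🟫⬜⬜🟩⬜
⬜⬜⬛🟫🟦🟩🟩⬛⬜
⬛⬜🟩🟦⬜🟩🟩⬛⬜
❓❓⬜🟩⬜🟩⬜🟫🟦
❓❓🟩🟩⬛🟫🟩🟩❓
❓❓🟫🟦🟩🟩🟩❓❓

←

❓❓❓❓❓❓❓❓❓
❓❓❓❓❓❓❓❓❓
❓❓🟩🟩🟦🟩⬜⬜❓
❓❓🟩⬛🟩⬛🟩🟩⬜
❓❓🟦⬜🔴🟩⬛🟦🟩
❓❓🟫⬜⬜🟩🟩🟩⬜
❓❓⬜⬛🟩⬜🟫⬜⬜
❓❓⬜⬜⬛🟫🟦🟩🟩
❓❓⬛⬜🟩🟦⬜🟩🟩

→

❓❓❓❓❓❓❓❓❓
❓❓❓❓❓❓❓❓❓
❓🟩🟩🟦🟩⬜⬜❓❓
❓🟩⬛🟩⬛🟩🟩⬜🟩
❓🟦⬜🟩🔴⬛🟦🟩🟫
❓🟫⬜⬜🟩🟩🟩⬜🟩
❓⬜⬛🟩⬜🟫⬜⬜🟩
❓⬜⬜⬛🟫🟦🟩🟩⬛
❓⬛⬜🟩🟦⬜🟩🟩⬛

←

❓❓❓❓❓❓❓❓❓
❓❓❓❓❓❓❓❓❓
❓❓🟩🟩🟦🟩⬜⬜❓
❓❓🟩⬛🟩⬛🟩🟩⬜
❓❓🟦⬜🔴🟩⬛🟦🟩
❓❓🟫⬜⬜🟩🟩🟩⬜
❓❓⬜⬛🟩⬜🟫⬜⬜
❓❓⬜⬜⬛🟫🟦🟩🟩
❓❓⬛⬜🟩🟦⬜🟩🟩

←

❓❓❓❓❓❓❓❓❓
❓❓❓❓❓❓❓❓❓
❓❓🟩🟩🟩🟦🟩⬜⬜
❓❓🟩🟩⬛🟩⬛🟩🟩
❓❓🟩🟦🔴🟩🟩⬛🟦
❓❓🟩🟫⬜⬜🟩🟩🟩
❓❓🟩⬜⬛🟩⬜🟫⬜
❓❓❓⬜⬜⬛🟫🟦🟩
❓❓❓⬛⬜🟩🟦⬜🟩

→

❓❓❓❓❓❓❓❓❓
❓❓❓❓❓❓❓❓❓
❓🟩🟩🟩🟦🟩⬜⬜❓
❓🟩🟩⬛🟩⬛🟩🟩⬜
❓🟩🟦⬜🔴🟩⬛🟦🟩
❓🟩🟫⬜⬜🟩🟩🟩⬜
❓🟩⬜⬛🟩⬜🟫⬜⬜
❓❓⬜⬜⬛🟫🟦🟩🟩
❓❓⬛⬜🟩🟦⬜🟩🟩

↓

❓❓❓❓❓❓❓❓❓
❓🟩🟩🟩🟦🟩⬜⬜❓
❓🟩🟩⬛🟩⬛🟩🟩⬜
❓🟩🟦⬜🟩🟩⬛🟦🟩
❓🟩🟫⬜🔴🟩🟩🟩⬜
❓🟩⬜⬛🟩⬜🟫⬜⬜
❓❓⬜⬜⬛🟫🟦🟩🟩
❓❓⬛⬜🟩🟦⬜🟩🟩
❓❓❓❓⬜🟩⬜🟩⬜

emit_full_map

🟩🟩🟩🟦🟩⬜⬜❓❓❓
🟩🟩⬛🟩⬛🟩🟩⬜🟩⬜
🟩🟦⬜🟩🟩⬛🟦🟩🟫🟫
🟩🟫⬜🔴🟩🟩🟩⬜🟩🟫
🟩⬜⬛🟩⬜🟫⬜⬜🟩⬜
❓⬜⬜⬛🟫🟦🟩🟩⬛⬜
❓⬛⬜🟩🟦⬜🟩🟩⬛⬜
❓❓❓⬜🟩⬜🟩⬜🟫🟦
❓❓❓🟩🟩⬛🟫🟩🟩❓
❓❓❓🟫🟦🟩🟩🟩❓❓


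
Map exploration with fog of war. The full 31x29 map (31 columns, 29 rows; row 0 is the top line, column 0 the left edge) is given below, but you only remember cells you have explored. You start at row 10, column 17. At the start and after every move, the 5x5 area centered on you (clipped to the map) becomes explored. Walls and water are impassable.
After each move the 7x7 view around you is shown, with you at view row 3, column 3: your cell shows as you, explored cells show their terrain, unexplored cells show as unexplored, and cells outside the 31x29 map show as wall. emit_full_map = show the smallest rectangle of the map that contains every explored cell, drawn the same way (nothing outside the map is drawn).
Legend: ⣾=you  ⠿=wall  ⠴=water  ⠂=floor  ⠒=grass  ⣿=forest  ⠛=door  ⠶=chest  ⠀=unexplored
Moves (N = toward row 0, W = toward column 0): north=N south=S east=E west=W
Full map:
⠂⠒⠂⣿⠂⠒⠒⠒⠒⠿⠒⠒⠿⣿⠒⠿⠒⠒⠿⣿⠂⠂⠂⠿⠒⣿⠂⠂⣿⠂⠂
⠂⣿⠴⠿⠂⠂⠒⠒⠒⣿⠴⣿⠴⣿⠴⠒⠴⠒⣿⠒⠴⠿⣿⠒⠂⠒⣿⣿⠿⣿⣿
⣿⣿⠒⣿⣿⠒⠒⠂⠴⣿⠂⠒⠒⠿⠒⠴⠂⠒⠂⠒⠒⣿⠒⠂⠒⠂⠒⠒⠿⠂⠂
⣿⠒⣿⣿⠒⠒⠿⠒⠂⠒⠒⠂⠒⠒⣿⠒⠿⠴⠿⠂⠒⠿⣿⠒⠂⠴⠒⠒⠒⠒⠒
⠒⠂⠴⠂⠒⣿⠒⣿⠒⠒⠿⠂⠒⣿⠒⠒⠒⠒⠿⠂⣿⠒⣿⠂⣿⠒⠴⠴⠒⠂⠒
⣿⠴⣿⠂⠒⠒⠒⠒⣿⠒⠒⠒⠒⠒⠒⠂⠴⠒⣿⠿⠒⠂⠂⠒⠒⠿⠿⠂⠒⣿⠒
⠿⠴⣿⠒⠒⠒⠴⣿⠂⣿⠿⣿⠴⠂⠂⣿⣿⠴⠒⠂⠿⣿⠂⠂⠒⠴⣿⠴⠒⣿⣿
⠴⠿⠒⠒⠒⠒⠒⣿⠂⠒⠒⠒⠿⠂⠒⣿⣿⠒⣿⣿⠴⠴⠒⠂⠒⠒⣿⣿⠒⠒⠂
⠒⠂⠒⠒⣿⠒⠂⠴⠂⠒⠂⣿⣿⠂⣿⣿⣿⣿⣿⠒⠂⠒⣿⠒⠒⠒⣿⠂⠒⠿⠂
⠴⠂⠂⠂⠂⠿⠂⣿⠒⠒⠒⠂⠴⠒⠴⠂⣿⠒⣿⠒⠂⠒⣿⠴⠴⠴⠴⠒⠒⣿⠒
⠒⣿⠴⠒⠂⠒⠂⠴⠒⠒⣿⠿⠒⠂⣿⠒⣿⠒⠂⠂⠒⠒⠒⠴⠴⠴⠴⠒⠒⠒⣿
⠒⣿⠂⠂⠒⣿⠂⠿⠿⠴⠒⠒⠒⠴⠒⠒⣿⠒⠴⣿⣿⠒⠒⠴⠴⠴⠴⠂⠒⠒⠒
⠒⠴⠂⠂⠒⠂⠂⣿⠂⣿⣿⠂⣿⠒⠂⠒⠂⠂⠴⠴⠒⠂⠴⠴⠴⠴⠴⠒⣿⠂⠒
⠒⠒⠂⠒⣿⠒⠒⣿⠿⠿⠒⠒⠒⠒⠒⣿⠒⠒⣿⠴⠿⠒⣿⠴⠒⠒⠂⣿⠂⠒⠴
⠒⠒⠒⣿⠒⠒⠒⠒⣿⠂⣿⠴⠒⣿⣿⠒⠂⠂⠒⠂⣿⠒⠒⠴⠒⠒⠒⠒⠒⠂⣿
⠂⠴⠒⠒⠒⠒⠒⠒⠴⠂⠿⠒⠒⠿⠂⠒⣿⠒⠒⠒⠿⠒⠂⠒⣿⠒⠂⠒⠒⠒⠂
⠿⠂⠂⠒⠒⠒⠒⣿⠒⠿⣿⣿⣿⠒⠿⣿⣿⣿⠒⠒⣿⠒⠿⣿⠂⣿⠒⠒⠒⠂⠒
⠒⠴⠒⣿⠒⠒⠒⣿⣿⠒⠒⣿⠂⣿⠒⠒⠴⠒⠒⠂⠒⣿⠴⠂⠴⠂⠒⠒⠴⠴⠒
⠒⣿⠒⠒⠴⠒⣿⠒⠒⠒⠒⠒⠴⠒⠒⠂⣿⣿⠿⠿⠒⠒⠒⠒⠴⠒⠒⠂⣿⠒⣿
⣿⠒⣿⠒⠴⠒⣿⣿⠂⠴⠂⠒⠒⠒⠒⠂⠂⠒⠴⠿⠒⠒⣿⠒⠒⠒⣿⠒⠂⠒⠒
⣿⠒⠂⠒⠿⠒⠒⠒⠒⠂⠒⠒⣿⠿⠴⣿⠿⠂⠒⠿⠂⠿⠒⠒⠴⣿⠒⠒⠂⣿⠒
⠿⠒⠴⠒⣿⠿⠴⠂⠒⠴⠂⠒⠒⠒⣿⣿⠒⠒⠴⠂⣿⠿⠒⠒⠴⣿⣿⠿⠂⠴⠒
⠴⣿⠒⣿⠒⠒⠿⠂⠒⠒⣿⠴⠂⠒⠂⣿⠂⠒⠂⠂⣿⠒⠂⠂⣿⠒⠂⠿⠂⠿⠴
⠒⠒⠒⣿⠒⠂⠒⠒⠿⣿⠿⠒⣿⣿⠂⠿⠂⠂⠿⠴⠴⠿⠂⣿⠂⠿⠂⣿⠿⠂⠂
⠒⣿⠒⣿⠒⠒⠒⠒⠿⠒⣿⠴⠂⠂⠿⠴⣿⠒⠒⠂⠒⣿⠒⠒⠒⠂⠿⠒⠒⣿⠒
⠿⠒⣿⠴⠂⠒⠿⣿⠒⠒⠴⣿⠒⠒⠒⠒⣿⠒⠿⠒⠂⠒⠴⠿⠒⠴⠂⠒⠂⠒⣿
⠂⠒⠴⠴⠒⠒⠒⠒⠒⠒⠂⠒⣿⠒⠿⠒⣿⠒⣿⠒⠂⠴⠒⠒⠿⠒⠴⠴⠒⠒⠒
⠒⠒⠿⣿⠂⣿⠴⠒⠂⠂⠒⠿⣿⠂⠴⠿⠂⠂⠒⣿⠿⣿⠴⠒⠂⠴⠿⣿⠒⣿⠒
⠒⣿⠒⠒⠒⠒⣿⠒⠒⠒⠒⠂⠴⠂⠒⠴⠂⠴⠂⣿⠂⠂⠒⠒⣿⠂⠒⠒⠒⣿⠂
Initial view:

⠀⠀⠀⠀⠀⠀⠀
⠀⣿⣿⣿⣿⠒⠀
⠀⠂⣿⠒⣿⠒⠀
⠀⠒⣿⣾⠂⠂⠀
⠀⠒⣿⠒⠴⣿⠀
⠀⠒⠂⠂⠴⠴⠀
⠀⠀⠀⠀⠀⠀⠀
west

⠀⠀⠀⠀⠀⠀⠀
⠀⣿⣿⣿⣿⣿⠒
⠀⠴⠂⣿⠒⣿⠒
⠀⣿⠒⣾⠒⠂⠂
⠀⠒⠒⣿⠒⠴⣿
⠀⠂⠒⠂⠂⠴⠴
⠀⠀⠀⠀⠀⠀⠀

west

⠀⠀⠀⠀⠀⠀⠀
⠀⠂⣿⣿⣿⣿⣿
⠀⠒⠴⠂⣿⠒⣿
⠀⠂⣿⣾⣿⠒⠂
⠀⠴⠒⠒⣿⠒⠴
⠀⠒⠂⠒⠂⠂⠴
⠀⠀⠀⠀⠀⠀⠀

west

⠀⠀⠀⠀⠀⠀⠀
⠀⣿⠂⣿⣿⣿⣿
⠀⠴⠒⠴⠂⣿⠒
⠀⠒⠂⣾⠒⣿⠒
⠀⠒⠴⠒⠒⣿⠒
⠀⣿⠒⠂⠒⠂⠂
⠀⠀⠀⠀⠀⠀⠀

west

⠀⠀⠀⠀⠀⠀⠀
⠀⣿⣿⠂⣿⣿⣿
⠀⠂⠴⠒⠴⠂⣿
⠀⠿⠒⣾⣿⠒⣿
⠀⠒⠒⠴⠒⠒⣿
⠀⠂⣿⠒⠂⠒⠂
⠀⠀⠀⠀⠀⠀⠀

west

⠀⠀⠀⠀⠀⠀⠀
⠀⠂⣿⣿⠂⣿⣿
⠀⠒⠂⠴⠒⠴⠂
⠀⣿⠿⣾⠂⣿⠒
⠀⠒⠒⠒⠴⠒⠒
⠀⣿⠂⣿⠒⠂⠒
⠀⠀⠀⠀⠀⠀⠀

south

⠀⠂⣿⣿⠂⣿⣿
⠀⠒⠂⠴⠒⠴⠂
⠀⣿⠿⠒⠂⣿⠒
⠀⠒⠒⣾⠴⠒⠒
⠀⣿⠂⣿⠒⠂⠒
⠀⠒⠒⠒⠒⠒⠀
⠀⠀⠀⠀⠀⠀⠀

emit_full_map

⠂⣿⣿⠂⣿⣿⣿⣿⣿⠒
⠒⠂⠴⠒⠴⠂⣿⠒⣿⠒
⣿⠿⠒⠂⣿⠒⣿⠒⠂⠂
⠒⠒⣾⠴⠒⠒⣿⠒⠴⣿
⣿⠂⣿⠒⠂⠒⠂⠂⠴⠴
⠒⠒⠒⠒⠒⠀⠀⠀⠀⠀

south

⠀⠒⠂⠴⠒⠴⠂
⠀⣿⠿⠒⠂⣿⠒
⠀⠒⠒⠒⠴⠒⠒
⠀⣿⠂⣾⠒⠂⠒
⠀⠒⠒⠒⠒⠒⠀
⠀⣿⠴⠒⣿⣿⠀
⠀⠀⠀⠀⠀⠀⠀

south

⠀⣿⠿⠒⠂⣿⠒
⠀⠒⠒⠒⠴⠒⠒
⠀⣿⠂⣿⠒⠂⠒
⠀⠒⠒⣾⠒⠒⠀
⠀⣿⠴⠒⣿⣿⠀
⠀⠿⠒⠒⠿⠂⠀
⠀⠀⠀⠀⠀⠀⠀

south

⠀⠒⠒⠒⠴⠒⠒
⠀⣿⠂⣿⠒⠂⠒
⠀⠒⠒⠒⠒⠒⠀
⠀⣿⠴⣾⣿⣿⠀
⠀⠿⠒⠒⠿⠂⠀
⠀⣿⣿⣿⠒⠿⠀
⠀⠀⠀⠀⠀⠀⠀

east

⠒⠒⠒⠴⠒⠒⣿
⣿⠂⣿⠒⠂⠒⠂
⠒⠒⠒⠒⠒⣿⠀
⣿⠴⠒⣾⣿⠒⠀
⠿⠒⠒⠿⠂⠒⠀
⣿⣿⣿⠒⠿⣿⠀
⠀⠀⠀⠀⠀⠀⠀

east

⠒⠒⠴⠒⠒⣿⠒
⠂⣿⠒⠂⠒⠂⠂
⠒⠒⠒⠒⣿⠒⠀
⠴⠒⣿⣾⠒⠂⠀
⠒⠒⠿⠂⠒⣿⠀
⣿⣿⠒⠿⣿⣿⠀
⠀⠀⠀⠀⠀⠀⠀

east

⠒⠴⠒⠒⣿⠒⠴
⣿⠒⠂⠒⠂⠂⠴
⠒⠒⠒⣿⠒⠒⠀
⠒⣿⣿⣾⠂⠂⠀
⠒⠿⠂⠒⣿⠒⠀
⣿⠒⠿⣿⣿⣿⠀
⠀⠀⠀⠀⠀⠀⠀

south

⣿⠒⠂⠒⠂⠂⠴
⠒⠒⠒⣿⠒⠒⠀
⠒⣿⣿⠒⠂⠂⠀
⠒⠿⠂⣾⣿⠒⠀
⣿⠒⠿⣿⣿⣿⠀
⠀⣿⠒⠒⠴⠒⠀
⠀⠀⠀⠀⠀⠀⠀

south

⠒⠒⠒⣿⠒⠒⠀
⠒⣿⣿⠒⠂⠂⠀
⠒⠿⠂⠒⣿⠒⠀
⣿⠒⠿⣾⣿⣿⠀
⠀⣿⠒⠒⠴⠒⠀
⠀⠒⠒⠂⣿⣿⠀
⠀⠀⠀⠀⠀⠀⠀

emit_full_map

⠂⣿⣿⠂⣿⣿⣿⣿⣿⠒
⠒⠂⠴⠒⠴⠂⣿⠒⣿⠒
⣿⠿⠒⠂⣿⠒⣿⠒⠂⠂
⠒⠒⠒⠴⠒⠒⣿⠒⠴⣿
⣿⠂⣿⠒⠂⠒⠂⠂⠴⠴
⠒⠒⠒⠒⠒⣿⠒⠒⠀⠀
⣿⠴⠒⣿⣿⠒⠂⠂⠀⠀
⠿⠒⠒⠿⠂⠒⣿⠒⠀⠀
⣿⣿⣿⠒⠿⣾⣿⣿⠀⠀
⠀⠀⠀⣿⠒⠒⠴⠒⠀⠀
⠀⠀⠀⠒⠒⠂⣿⣿⠀⠀

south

⠒⣿⣿⠒⠂⠂⠀
⠒⠿⠂⠒⣿⠒⠀
⣿⠒⠿⣿⣿⣿⠀
⠀⣿⠒⣾⠴⠒⠀
⠀⠒⠒⠂⣿⣿⠀
⠀⠒⠒⠂⠂⠒⠀
⠀⠀⠀⠀⠀⠀⠀

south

⠒⠿⠂⠒⣿⠒⠀
⣿⠒⠿⣿⣿⣿⠀
⠀⣿⠒⠒⠴⠒⠀
⠀⠒⠒⣾⣿⣿⠀
⠀⠒⠒⠂⠂⠒⠀
⠀⠿⠴⣿⠿⠂⠀
⠀⠀⠀⠀⠀⠀⠀

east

⠿⠂⠒⣿⠒⠀⠀
⠒⠿⣿⣿⣿⠒⠀
⣿⠒⠒⠴⠒⠒⠀
⠒⠒⠂⣾⣿⠿⠀
⠒⠒⠂⠂⠒⠴⠀
⠿⠴⣿⠿⠂⠒⠀
⠀⠀⠀⠀⠀⠀⠀

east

⠂⠒⣿⠒⠀⠀⠀
⠿⣿⣿⣿⠒⠒⠀
⠒⠒⠴⠒⠒⠂⠀
⠒⠂⣿⣾⠿⠿⠀
⠒⠂⠂⠒⠴⠿⠀
⠴⣿⠿⠂⠒⠿⠀
⠀⠀⠀⠀⠀⠀⠀

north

⣿⠒⠂⠂⠀⠀⠀
⠂⠒⣿⠒⠒⠒⠀
⠿⣿⣿⣿⠒⠒⠀
⠒⠒⠴⣾⠒⠂⠀
⠒⠂⣿⣿⠿⠿⠀
⠒⠂⠂⠒⠴⠿⠀
⠴⣿⠿⠂⠒⠿⠀

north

⠒⣿⠒⠒⠀⠀⠀
⣿⠒⠂⠂⠒⠂⠀
⠂⠒⣿⠒⠒⠒⠀
⠿⣿⣿⣾⠒⠒⠀
⠒⠒⠴⠒⠒⠂⠀
⠒⠂⣿⣿⠿⠿⠀
⠒⠂⠂⠒⠴⠿⠀

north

⠂⠒⠂⠂⠴⠴⠀
⠒⣿⠒⠒⣿⠴⠀
⣿⠒⠂⠂⠒⠂⠀
⠂⠒⣿⣾⠒⠒⠀
⠿⣿⣿⣿⠒⠒⠀
⠒⠒⠴⠒⠒⠂⠀
⠒⠂⣿⣿⠿⠿⠀

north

⠒⠒⣿⠒⠴⣿⠀
⠂⠒⠂⠂⠴⠴⠀
⠒⣿⠒⠒⣿⠴⠀
⣿⠒⠂⣾⠒⠂⠀
⠂⠒⣿⠒⠒⠒⠀
⠿⣿⣿⣿⠒⠒⠀
⠒⠒⠴⠒⠒⠂⠀

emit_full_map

⠂⣿⣿⠂⣿⣿⣿⣿⣿⠒
⠒⠂⠴⠒⠴⠂⣿⠒⣿⠒
⣿⠿⠒⠂⣿⠒⣿⠒⠂⠂
⠒⠒⠒⠴⠒⠒⣿⠒⠴⣿
⣿⠂⣿⠒⠂⠒⠂⠂⠴⠴
⠒⠒⠒⠒⠒⣿⠒⠒⣿⠴
⣿⠴⠒⣿⣿⠒⠂⣾⠒⠂
⠿⠒⠒⠿⠂⠒⣿⠒⠒⠒
⣿⣿⣿⠒⠿⣿⣿⣿⠒⠒
⠀⠀⠀⣿⠒⠒⠴⠒⠒⠂
⠀⠀⠀⠒⠒⠂⣿⣿⠿⠿
⠀⠀⠀⠒⠒⠂⠂⠒⠴⠿
⠀⠀⠀⠿⠴⣿⠿⠂⠒⠿

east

⠒⣿⠒⠴⣿⠀⠀
⠒⠂⠂⠴⠴⠒⠀
⣿⠒⠒⣿⠴⠿⠀
⠒⠂⠂⣾⠂⣿⠀
⠒⣿⠒⠒⠒⠿⠀
⣿⣿⣿⠒⠒⣿⠀
⠒⠴⠒⠒⠂⠀⠀

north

⠒⣿⠒⠂⠂⠀⠀
⠒⣿⠒⠴⣿⣿⠀
⠒⠂⠂⠴⠴⠒⠀
⣿⠒⠒⣾⠴⠿⠀
⠒⠂⠂⠒⠂⣿⠀
⠒⣿⠒⠒⠒⠿⠀
⣿⣿⣿⠒⠒⣿⠀

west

⣿⠒⣿⠒⠂⠂⠀
⠒⠒⣿⠒⠴⣿⣿
⠂⠒⠂⠂⠴⠴⠒
⠒⣿⠒⣾⣿⠴⠿
⣿⠒⠂⠂⠒⠂⣿
⠂⠒⣿⠒⠒⠒⠿
⠿⣿⣿⣿⠒⠒⣿

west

⠂⣿⠒⣿⠒⠂⠂
⠴⠒⠒⣿⠒⠴⣿
⠒⠂⠒⠂⠂⠴⠴
⠒⠒⣿⣾⠒⣿⠴
⣿⣿⠒⠂⠂⠒⠂
⠿⠂⠒⣿⠒⠒⠒
⠒⠿⣿⣿⣿⠒⠒

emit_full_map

⠂⣿⣿⠂⣿⣿⣿⣿⣿⠒⠀
⠒⠂⠴⠒⠴⠂⣿⠒⣿⠒⠀
⣿⠿⠒⠂⣿⠒⣿⠒⠂⠂⠀
⠒⠒⠒⠴⠒⠒⣿⠒⠴⣿⣿
⣿⠂⣿⠒⠂⠒⠂⠂⠴⠴⠒
⠒⠒⠒⠒⠒⣿⣾⠒⣿⠴⠿
⣿⠴⠒⣿⣿⠒⠂⠂⠒⠂⣿
⠿⠒⠒⠿⠂⠒⣿⠒⠒⠒⠿
⣿⣿⣿⠒⠿⣿⣿⣿⠒⠒⣿
⠀⠀⠀⣿⠒⠒⠴⠒⠒⠂⠀
⠀⠀⠀⠒⠒⠂⣿⣿⠿⠿⠀
⠀⠀⠀⠒⠒⠂⠂⠒⠴⠿⠀
⠀⠀⠀⠿⠴⣿⠿⠂⠒⠿⠀

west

⠒⠂⣿⠒⣿⠒⠂
⠒⠴⠒⠒⣿⠒⠴
⣿⠒⠂⠒⠂⠂⠴
⠒⠒⠒⣾⠒⠒⣿
⠒⣿⣿⠒⠂⠂⠒
⠒⠿⠂⠒⣿⠒⠒
⣿⠒⠿⣿⣿⣿⠒

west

⠿⠒⠂⣿⠒⣿⠒
⠒⠒⠴⠒⠒⣿⠒
⠂⣿⠒⠂⠒⠂⠂
⠒⠒⠒⣾⣿⠒⠒
⠴⠒⣿⣿⠒⠂⠂
⠒⠒⠿⠂⠒⣿⠒
⣿⣿⠒⠿⣿⣿⣿

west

⣿⠿⠒⠂⣿⠒⣿
⠒⠒⠒⠴⠒⠒⣿
⣿⠂⣿⠒⠂⠒⠂
⠒⠒⠒⣾⠒⣿⠒
⣿⠴⠒⣿⣿⠒⠂
⠿⠒⠒⠿⠂⠒⣿
⣿⣿⣿⠒⠿⣿⣿

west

⠀⣿⠿⠒⠂⣿⠒
⠀⠒⠒⠒⠴⠒⠒
⠀⣿⠂⣿⠒⠂⠒
⠀⠒⠒⣾⠒⠒⣿
⠀⣿⠴⠒⣿⣿⠒
⠀⠿⠒⠒⠿⠂⠒
⠀⣿⣿⣿⠒⠿⣿

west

⠀⠀⣿⠿⠒⠂⣿
⠀⠴⠒⠒⠒⠴⠒
⠀⣿⣿⠂⣿⠒⠂
⠀⠿⠒⣾⠒⠒⠒
⠀⠂⣿⠴⠒⣿⣿
⠀⠂⠿⠒⠒⠿⠂
⠀⠀⣿⣿⣿⠒⠿

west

⠀⠀⠀⣿⠿⠒⠂
⠀⠿⠴⠒⠒⠒⠴
⠀⠂⣿⣿⠂⣿⠒
⠀⠿⠿⣾⠒⠒⠒
⠀⣿⠂⣿⠴⠒⣿
⠀⠴⠂⠿⠒⠒⠿
⠀⠀⠀⣿⣿⣿⠒

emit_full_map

⠀⠀⠂⣿⣿⠂⣿⣿⣿⣿⣿⠒⠀
⠀⠀⠒⠂⠴⠒⠴⠂⣿⠒⣿⠒⠀
⠀⠀⣿⠿⠒⠂⣿⠒⣿⠒⠂⠂⠀
⠿⠴⠒⠒⠒⠴⠒⠒⣿⠒⠴⣿⣿
⠂⣿⣿⠂⣿⠒⠂⠒⠂⠂⠴⠴⠒
⠿⠿⣾⠒⠒⠒⠒⣿⠒⠒⣿⠴⠿
⣿⠂⣿⠴⠒⣿⣿⠒⠂⠂⠒⠂⣿
⠴⠂⠿⠒⠒⠿⠂⠒⣿⠒⠒⠒⠿
⠀⠀⣿⣿⣿⠒⠿⣿⣿⣿⠒⠒⣿
⠀⠀⠀⠀⠀⣿⠒⠒⠴⠒⠒⠂⠀
⠀⠀⠀⠀⠀⠒⠒⠂⣿⣿⠿⠿⠀
⠀⠀⠀⠀⠀⠒⠒⠂⠂⠒⠴⠿⠀
⠀⠀⠀⠀⠀⠿⠴⣿⠿⠂⠒⠿⠀
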